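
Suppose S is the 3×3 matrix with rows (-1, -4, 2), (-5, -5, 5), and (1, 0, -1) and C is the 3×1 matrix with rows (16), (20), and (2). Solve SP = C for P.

S is on the left of P, so left-multiply by S⁻¹: P = S⁻¹C.
det S = 5, so S⁻¹ = [[1, -4/5, -2], [0, -1/5, -1], [1, -4/5, -3]].
P = S⁻¹C = [[1, -4/5, -2], [0, -1/5, -1], [1, -4/5, -3]] · [[16], [20], [2]] = [[-4], [-6], [-6]].

P = [[-4], [-6], [-6]]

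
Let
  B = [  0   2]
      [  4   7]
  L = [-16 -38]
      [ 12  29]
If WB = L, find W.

B is on the right of W, so right-multiply by B⁻¹: W = LB⁻¹.
det B = -8, so B⁻¹ = [[-7/8, 1/4], [1/2, 0]].
W = LB⁻¹ = [[-16, -38], [12, 29]] · [[-7/8, 1/4], [1/2, 0]] = [[-5, -4], [4, 3]].

W = [[-5, -4], [4, 3]]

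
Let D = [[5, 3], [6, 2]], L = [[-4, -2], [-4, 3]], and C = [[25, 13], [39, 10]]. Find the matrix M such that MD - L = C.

M = [[3, 1], [1, 5]]

MD = C + L = [[21, 11], [35, 13]].
Since D sits to the right of M, M = (C + L)D⁻¹.
det D = -8, so D⁻¹ = [[-1/4, 3/8], [3/4, -5/8]].
M = (C + L)D⁻¹ = [[3, 1], [1, 5]].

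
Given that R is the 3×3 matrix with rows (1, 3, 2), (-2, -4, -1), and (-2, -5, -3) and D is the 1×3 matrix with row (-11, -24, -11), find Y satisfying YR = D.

Y = [[3, 2, 5]]

R is on the right of Y, so right-multiply by R⁻¹: Y = DR⁻¹.
det R = -1; the adjugate gives R⁻¹ = [[-7, 1, -5], [4, -1, 3], [-2, 1, -2]].
Y = DR⁻¹ = [[-11, -24, -11]] · [[-7, 1, -5], [4, -1, 3], [-2, 1, -2]] = [[3, 2, 5]].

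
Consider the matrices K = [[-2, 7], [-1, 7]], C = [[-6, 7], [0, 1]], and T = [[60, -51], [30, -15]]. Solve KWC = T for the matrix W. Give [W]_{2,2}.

W = K⁻¹TC⁻¹ (apply K⁻¹ on the left and C⁻¹ on the right).
K has determinant -7; K⁻¹ = [[-1, 1], [-1/7, 2/7]].
C has determinant -6; C⁻¹ = [[-1/6, 7/6], [0, 1]].
K⁻¹T = [[-30, 36], [0, 3]].
W = (K⁻¹T)C⁻¹ = [[5, 1], [0, 3]].

3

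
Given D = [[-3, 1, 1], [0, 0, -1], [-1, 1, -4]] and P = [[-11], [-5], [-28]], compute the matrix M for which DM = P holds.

M = [[4], [-4], [5]]

Left-multiplying both sides by D⁻¹ gives M = D⁻¹P.
det D = -2; the adjugate gives D⁻¹ = [[-1/2, -5/2, 1/2], [-1/2, -13/2, 3/2], [0, -1, 0]].
M = D⁻¹P = [[-1/2, -5/2, 1/2], [-1/2, -13/2, 3/2], [0, -1, 0]] · [[-11], [-5], [-28]] = [[4], [-4], [5]].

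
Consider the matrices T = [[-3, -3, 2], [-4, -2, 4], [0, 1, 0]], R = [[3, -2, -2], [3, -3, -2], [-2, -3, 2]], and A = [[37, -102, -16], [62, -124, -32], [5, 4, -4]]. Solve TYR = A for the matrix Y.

Y = [[-4, -4, -4], [4, -3, -1], [0, 0, -1]]

Y = T⁻¹AR⁻¹ (apply T⁻¹ on the left and R⁻¹ on the right).
det T = 4, so T⁻¹ = [[-1, 1/2, -2], [0, 0, 1], [-1, 3/4, -3/2]].
det R = -2; the adjugate gives R⁻¹ = [[6, -5, 1], [1, -1, 0], [15/2, -13/2, 3/2]].
T⁻¹A = [[-16, 32, 8], [5, 4, -4], [2, 3, -2]].
Y = (T⁻¹A)R⁻¹ = [[-4, -4, -4], [4, -3, -1], [0, 0, -1]].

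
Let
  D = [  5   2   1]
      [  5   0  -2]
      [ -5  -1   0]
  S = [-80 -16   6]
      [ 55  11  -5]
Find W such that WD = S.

W = [[-6, -6, 4], [5, 5, -1]]

D is on the right of W, so right-multiply by D⁻¹: W = SD⁻¹.
D has determinant 5; D⁻¹ = [[-2/5, -1/5, -4/5], [2, 1, 3], [-1, -1, -2]].
W = SD⁻¹ = [[-80, -16, 6], [55, 11, -5]] · [[-2/5, -1/5, -4/5], [2, 1, 3], [-1, -1, -2]] = [[-6, -6, 4], [5, 5, -1]].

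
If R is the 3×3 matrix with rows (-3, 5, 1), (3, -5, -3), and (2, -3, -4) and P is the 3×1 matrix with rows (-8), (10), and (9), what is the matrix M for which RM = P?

M = [[4], [1], [-1]]

Since R multiplies M on the left, M = R⁻¹P.
det R = -2; the adjugate gives R⁻¹ = [[-11/2, -17/2, 5], [-3, -5, 3], [-1/2, -1/2, 0]].
M = R⁻¹P = [[-11/2, -17/2, 5], [-3, -5, 3], [-1/2, -1/2, 0]] · [[-8], [10], [9]] = [[4], [1], [-1]].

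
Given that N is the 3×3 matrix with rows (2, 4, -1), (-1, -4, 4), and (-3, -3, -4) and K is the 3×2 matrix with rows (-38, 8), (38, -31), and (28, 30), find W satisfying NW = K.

W = [[-6, -5], [-6, 3], [2, -6]]

N is on the left of W, so left-multiply by N⁻¹: W = N⁻¹K.
det N = 1, so N⁻¹ = [[28, 19, 12], [-16, -11, -7], [-9, -6, -4]].
W = N⁻¹K = [[28, 19, 12], [-16, -11, -7], [-9, -6, -4]] · [[-38, 8], [38, -31], [28, 30]] = [[-6, -5], [-6, 3], [2, -6]].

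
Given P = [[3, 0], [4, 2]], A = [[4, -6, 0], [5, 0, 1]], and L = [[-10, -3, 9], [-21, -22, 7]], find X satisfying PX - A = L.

PX = L + A = [[-6, -9, 9], [-16, -22, 8]].
Since P multiplies X on the left, X = P⁻¹(L + A).
det P = 6, so P⁻¹ = [[1/3, 0], [-2/3, 1/2]].
X = P⁻¹(L + A) = [[-2, -3, 3], [-4, -5, -2]].

X = [[-2, -3, 3], [-4, -5, -2]]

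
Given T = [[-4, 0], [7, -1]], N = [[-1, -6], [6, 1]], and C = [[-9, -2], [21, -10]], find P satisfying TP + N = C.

TP = C − N = [[-8, 4], [15, -11]].
Since T multiplies P on the left, P = T⁻¹(C − N).
det T = 4; the adjugate gives T⁻¹ = [[-1/4, 0], [-7/4, -1]].
P = T⁻¹(C − N) = [[2, -1], [-1, 4]].

P = [[2, -1], [-1, 4]]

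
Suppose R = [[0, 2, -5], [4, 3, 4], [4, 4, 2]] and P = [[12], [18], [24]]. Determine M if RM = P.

M = [[0], [6], [0]]

Left-multiplying both sides by R⁻¹ gives M = R⁻¹P.
det R = -4, so R⁻¹ = [[5/2, 6, -23/4], [-2, -5, 5], [-1, -2, 2]].
M = R⁻¹P = [[5/2, 6, -23/4], [-2, -5, 5], [-1, -2, 2]] · [[12], [18], [24]] = [[0], [6], [0]].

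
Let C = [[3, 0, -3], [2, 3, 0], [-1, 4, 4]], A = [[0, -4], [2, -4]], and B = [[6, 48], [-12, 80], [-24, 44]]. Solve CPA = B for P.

P = [[-1, 0], [-4, -2], [4, -1]]

Isolating P: multiply by C⁻¹ from the left and A⁻¹ from the right, so P = C⁻¹BA⁻¹.
C has determinant 3; C⁻¹ = [[4, -4, 3], [-8/3, 3, -2], [11/3, -4, 3]].
A has determinant 8; A⁻¹ = [[-1/2, 1/2], [-1/4, 0]].
C⁻¹B = [[0, 4], [-4, 24], [-2, -12]].
P = (C⁻¹B)A⁻¹ = [[-1, 0], [-4, -2], [4, -1]].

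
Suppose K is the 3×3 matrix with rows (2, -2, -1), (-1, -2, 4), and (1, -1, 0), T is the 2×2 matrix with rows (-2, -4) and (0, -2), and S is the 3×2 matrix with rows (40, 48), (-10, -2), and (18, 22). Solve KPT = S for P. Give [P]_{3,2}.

-2

P = K⁻¹ST⁻¹ (apply K⁻¹ on the left and T⁻¹ on the right).
det K = -3; the adjugate gives K⁻¹ = [[-4/3, -1/3, 10/3], [-4/3, -1/3, 7/3], [-1, 0, 2]].
det T = 4; the adjugate gives T⁻¹ = [[-1/2, 1], [0, -1/2]].
K⁻¹S = [[10, 10], [-8, -12], [-4, -4]].
P = (K⁻¹S)T⁻¹ = [[-5, 5], [4, -2], [2, -2]].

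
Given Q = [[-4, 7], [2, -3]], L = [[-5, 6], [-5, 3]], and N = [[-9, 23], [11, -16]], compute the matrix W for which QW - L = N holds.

W = [[0, -2], [-2, 3]]

QW = N + L = [[-14, 29], [6, -13]].
Q is on the left of W, so left-multiply by Q⁻¹: W = Q⁻¹(N + L).
Q has determinant -2; Q⁻¹ = [[3/2, 7/2], [1, 2]].
W = Q⁻¹(N + L) = [[0, -2], [-2, 3]].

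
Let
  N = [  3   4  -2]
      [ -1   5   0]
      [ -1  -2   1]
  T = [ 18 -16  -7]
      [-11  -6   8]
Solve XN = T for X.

X = [[5, -6, 3], [-1, 2, 6]]

Since N sits to the right of X, X = TN⁻¹.
det N = 5; the adjugate gives N⁻¹ = [[1, 0, 2], [1/5, 1/5, 2/5], [7/5, 2/5, 19/5]].
X = TN⁻¹ = [[18, -16, -7], [-11, -6, 8]] · [[1, 0, 2], [1/5, 1/5, 2/5], [7/5, 2/5, 19/5]] = [[5, -6, 3], [-1, 2, 6]].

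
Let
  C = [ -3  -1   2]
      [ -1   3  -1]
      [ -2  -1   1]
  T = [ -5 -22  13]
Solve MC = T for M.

M = [[3, -6, 1]]

C is on the right of M, so right-multiply by C⁻¹: M = TC⁻¹.
C has determinant 5; C⁻¹ = [[2/5, -1/5, -1], [3/5, 1/5, -1], [7/5, -1/5, -2]].
M = TC⁻¹ = [[-5, -22, 13]] · [[2/5, -1/5, -1], [3/5, 1/5, -1], [7/5, -1/5, -2]] = [[3, -6, 1]].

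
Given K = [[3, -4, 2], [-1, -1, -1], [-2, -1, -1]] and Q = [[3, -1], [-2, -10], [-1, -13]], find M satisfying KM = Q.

M = [[-1, 3], [0, 4], [3, 3]]

Since K multiplies M on the left, M = K⁻¹Q.
det K = -6; the adjugate gives K⁻¹ = [[0, 1, -1], [-1/6, -1/6, -1/6], [1/6, -11/6, 7/6]].
M = K⁻¹Q = [[0, 1, -1], [-1/6, -1/6, -1/6], [1/6, -11/6, 7/6]] · [[3, -1], [-2, -10], [-1, -13]] = [[-1, 3], [0, 4], [3, 3]].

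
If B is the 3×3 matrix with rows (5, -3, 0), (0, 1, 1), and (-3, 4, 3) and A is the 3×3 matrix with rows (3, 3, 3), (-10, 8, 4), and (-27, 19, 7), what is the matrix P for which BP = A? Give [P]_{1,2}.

Left-multiplying both sides by B⁻¹ gives P = B⁻¹A.
det B = 4; the adjugate gives B⁻¹ = [[-1/4, 9/4, -3/4], [-3/4, 15/4, -5/4], [3/4, -11/4, 5/4]].
P = B⁻¹A = [[-1/4, 9/4, -3/4], [-3/4, 15/4, -5/4], [3/4, -11/4, 5/4]] · [[3, 3, 3], [-10, 8, 4], [-27, 19, 7]] = [[-3, 3, 3], [-6, 4, 4], [-4, 4, 0]].

3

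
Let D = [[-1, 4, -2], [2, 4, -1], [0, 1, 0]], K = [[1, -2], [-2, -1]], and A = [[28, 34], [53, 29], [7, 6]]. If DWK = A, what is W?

W = D⁻¹AK⁻¹ (apply D⁻¹ on the left and K⁻¹ on the right).
det D = -5; the adjugate gives D⁻¹ = [[-1/5, 2/5, -4/5], [0, 0, 1], [-2/5, -1/5, 12/5]].
det K = -5, so K⁻¹ = [[1/5, -2/5], [-2/5, -1/5]].
D⁻¹A = [[10, 0], [7, 6], [-5, -5]].
W = (D⁻¹A)K⁻¹ = [[2, -4], [-1, -4], [1, 3]].

W = [[2, -4], [-1, -4], [1, 3]]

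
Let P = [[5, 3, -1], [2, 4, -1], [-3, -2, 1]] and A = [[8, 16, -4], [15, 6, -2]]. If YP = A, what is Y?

Y = [[0, 4, 0], [4, -1, 1]]

P is on the right of Y, so right-multiply by P⁻¹: Y = AP⁻¹.
det P = 5; the adjugate gives P⁻¹ = [[2/5, -1/5, 1/5], [1/5, 2/5, 3/5], [8/5, 1/5, 14/5]].
Y = AP⁻¹ = [[8, 16, -4], [15, 6, -2]] · [[2/5, -1/5, 1/5], [1/5, 2/5, 3/5], [8/5, 1/5, 14/5]] = [[0, 4, 0], [4, -1, 1]].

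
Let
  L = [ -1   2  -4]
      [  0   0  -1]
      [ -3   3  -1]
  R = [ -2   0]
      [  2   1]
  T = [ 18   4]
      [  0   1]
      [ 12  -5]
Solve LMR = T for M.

Left-multiply by L⁻¹ and right-multiply by R⁻¹: M = L⁻¹TR⁻¹.
det L = 3, so L⁻¹ = [[1, -10/3, -2/3], [1, -11/3, -1/3], [0, -1, 0]].
det R = -2, so R⁻¹ = [[-1/2, 0], [1, 1]].
L⁻¹T = [[10, 4], [14, 2], [0, -1]].
M = (L⁻¹T)R⁻¹ = [[-1, 4], [-5, 2], [-1, -1]].

M = [[-1, 4], [-5, 2], [-1, -1]]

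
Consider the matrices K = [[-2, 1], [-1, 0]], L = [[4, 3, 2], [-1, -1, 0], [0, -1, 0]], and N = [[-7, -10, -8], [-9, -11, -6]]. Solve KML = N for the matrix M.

M = [[3, 3, -5], [2, -3, -3]]

Isolating M: multiply by K⁻¹ from the left and L⁻¹ from the right, so M = K⁻¹NL⁻¹.
K has determinant 1; K⁻¹ = [[0, -1], [1, -2]].
det L = 2; the adjugate gives L⁻¹ = [[0, -1, 1], [0, 0, -1], [1/2, 2, -1/2]].
K⁻¹N = [[9, 11, 6], [11, 12, 4]].
M = (K⁻¹N)L⁻¹ = [[3, 3, -5], [2, -3, -3]].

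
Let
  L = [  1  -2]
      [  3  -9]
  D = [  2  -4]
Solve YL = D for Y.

Y = [[2, 0]]

Right-multiplying both sides by L⁻¹ gives Y = DL⁻¹.
L has determinant -3; L⁻¹ = [[3, -2/3], [1, -1/3]].
Y = DL⁻¹ = [[2, -4]] · [[3, -2/3], [1, -1/3]] = [[2, 0]].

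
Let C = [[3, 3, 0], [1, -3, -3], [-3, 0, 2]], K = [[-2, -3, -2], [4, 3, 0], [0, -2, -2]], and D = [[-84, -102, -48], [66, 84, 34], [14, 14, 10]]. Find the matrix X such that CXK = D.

Isolating X: multiply by C⁻¹ from the left and K⁻¹ from the right, so X = C⁻¹DK⁻¹.
C has determinant 3; C⁻¹ = [[-2, -2, -3], [7/3, 2, 3], [-3, -3, -4]].
K has determinant 4; K⁻¹ = [[-3/2, -1/2, 3/2], [2, 1, -2], [-2, -1, 3/2]].
C⁻¹D = [[-6, -6, -2], [-22, -28, -14], [-2, -2, 2]].
X = (C⁻¹D)K⁻¹ = [[1, -1, 0], [5, -3, 2], [-5, -3, 4]].

X = [[1, -1, 0], [5, -3, 2], [-5, -3, 4]]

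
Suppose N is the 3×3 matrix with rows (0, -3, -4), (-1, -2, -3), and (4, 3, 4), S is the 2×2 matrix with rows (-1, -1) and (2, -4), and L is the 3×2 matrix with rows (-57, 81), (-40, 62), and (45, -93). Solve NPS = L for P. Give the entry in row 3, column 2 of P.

Left-multiply by N⁻¹ and right-multiply by S⁻¹: P = N⁻¹LS⁻¹.
N has determinant 4; N⁻¹ = [[1/4, 0, 1/4], [-2, 4, 1], [5/4, -3, -3/4]].
det S = 6, so S⁻¹ = [[-2/3, 1/6], [-1/3, -1/6]].
N⁻¹L = [[-3, -3], [-1, -7], [15, -15]].
P = (N⁻¹L)S⁻¹ = [[3, 0], [3, 1], [-5, 5]].

5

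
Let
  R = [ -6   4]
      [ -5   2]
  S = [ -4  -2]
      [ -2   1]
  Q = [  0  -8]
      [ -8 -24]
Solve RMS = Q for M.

Isolating M: multiply by R⁻¹ from the left and S⁻¹ from the right, so M = R⁻¹QS⁻¹.
R has determinant 8; R⁻¹ = [[1/4, -1/2], [5/8, -3/4]].
det S = -8, so S⁻¹ = [[-1/8, -1/4], [-1/4, 1/2]].
R⁻¹Q = [[4, 10], [6, 13]].
M = (R⁻¹Q)S⁻¹ = [[-3, 4], [-4, 5]].

M = [[-3, 4], [-4, 5]]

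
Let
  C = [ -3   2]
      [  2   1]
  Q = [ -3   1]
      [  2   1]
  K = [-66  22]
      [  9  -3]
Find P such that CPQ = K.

P = [[-4, 0], [5, 0]]

Isolating P: multiply by C⁻¹ from the left and Q⁻¹ from the right, so P = C⁻¹KQ⁻¹.
C has determinant -7; C⁻¹ = [[-1/7, 2/7], [2/7, 3/7]].
Q has determinant -5; Q⁻¹ = [[-1/5, 1/5], [2/5, 3/5]].
C⁻¹K = [[12, -4], [-15, 5]].
P = (C⁻¹K)Q⁻¹ = [[-4, 0], [5, 0]].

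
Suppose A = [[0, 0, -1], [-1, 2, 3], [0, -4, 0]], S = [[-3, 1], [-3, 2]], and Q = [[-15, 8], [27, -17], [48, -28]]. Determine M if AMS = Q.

Isolating M: multiply by A⁻¹ from the left and S⁻¹ from the right, so M = A⁻¹QS⁻¹.
A has determinant -4; A⁻¹ = [[-3, -1, -1/2], [0, 0, -1/4], [-1, 0, 0]].
S has determinant -3; S⁻¹ = [[-2/3, 1/3], [-1, 1]].
A⁻¹Q = [[-6, 7], [-12, 7], [15, -8]].
M = (A⁻¹Q)S⁻¹ = [[-3, 5], [1, 3], [-2, -3]].

M = [[-3, 5], [1, 3], [-2, -3]]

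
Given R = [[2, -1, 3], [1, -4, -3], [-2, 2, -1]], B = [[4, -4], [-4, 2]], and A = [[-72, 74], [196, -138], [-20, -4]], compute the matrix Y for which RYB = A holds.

Left-multiply by R⁻¹ and right-multiply by B⁻¹: Y = R⁻¹AB⁻¹.
R has determinant -5; R⁻¹ = [[-2, -1, -3], [-7/5, -4/5, -9/5], [6/5, 2/5, 7/5]].
det B = -8, so B⁻¹ = [[-1/4, -1/2], [-1/2, -1/2]].
R⁻¹A = [[8, 2], [-20, 14], [-36, 28]].
Y = (R⁻¹A)B⁻¹ = [[-3, -5], [-2, 3], [-5, 4]].

Y = [[-3, -5], [-2, 3], [-5, 4]]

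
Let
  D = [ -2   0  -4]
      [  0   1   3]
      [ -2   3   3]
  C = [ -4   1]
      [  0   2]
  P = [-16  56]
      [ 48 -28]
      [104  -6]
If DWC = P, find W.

W = D⁻¹PC⁻¹ (apply D⁻¹ on the left and C⁻¹ on the right).
D has determinant 4; D⁻¹ = [[-3/2, -3, 1], [-3/2, -7/2, 3/2], [1/2, 3/2, -1/2]].
det C = -8, so C⁻¹ = [[-1/4, 1/8], [0, 1/2]].
D⁻¹P = [[-16, -6], [12, 5], [12, -11]].
W = (D⁻¹P)C⁻¹ = [[4, -5], [-3, 4], [-3, -4]].

W = [[4, -5], [-3, 4], [-3, -4]]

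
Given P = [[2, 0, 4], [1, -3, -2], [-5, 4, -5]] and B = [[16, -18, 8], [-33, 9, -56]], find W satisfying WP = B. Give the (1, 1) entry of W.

P is on the right of W, so right-multiply by P⁻¹: W = BP⁻¹.
det P = 2; the adjugate gives P⁻¹ = [[23/2, 8, 6], [15/2, 5, 4], [-11/2, -4, -3]].
W = BP⁻¹ = [[16, -18, 8], [-33, 9, -56]] · [[23/2, 8, 6], [15/2, 5, 4], [-11/2, -4, -3]] = [[5, 6, 0], [-4, 5, 6]].

5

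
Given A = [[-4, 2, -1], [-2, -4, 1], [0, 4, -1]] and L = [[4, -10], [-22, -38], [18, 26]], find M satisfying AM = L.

M = [[2, 6], [3, 6], [-6, -2]]

Since A multiplies M on the left, M = A⁻¹L.
det A = 4, so A⁻¹ = [[0, -1/2, -1/2], [-1/2, 1, 3/2], [-2, 4, 5]].
M = A⁻¹L = [[0, -1/2, -1/2], [-1/2, 1, 3/2], [-2, 4, 5]] · [[4, -10], [-22, -38], [18, 26]] = [[2, 6], [3, 6], [-6, -2]].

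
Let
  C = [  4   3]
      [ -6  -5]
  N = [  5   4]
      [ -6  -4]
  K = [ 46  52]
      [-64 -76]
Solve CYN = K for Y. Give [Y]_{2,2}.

Y = C⁻¹KN⁻¹ (apply C⁻¹ on the left and N⁻¹ on the right).
C has determinant -2; C⁻¹ = [[5/2, 3/2], [-3, -2]].
det N = 4, so N⁻¹ = [[-1, -1], [3/2, 5/4]].
C⁻¹K = [[19, 16], [-10, -4]].
Y = (C⁻¹K)N⁻¹ = [[5, 1], [4, 5]].

5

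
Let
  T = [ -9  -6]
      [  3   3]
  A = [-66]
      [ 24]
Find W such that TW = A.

W = [[6], [2]]

Left-multiplying both sides by T⁻¹ gives W = T⁻¹A.
det T = -9, so T⁻¹ = [[-1/3, -2/3], [1/3, 1]].
W = T⁻¹A = [[-1/3, -2/3], [1/3, 1]] · [[-66], [24]] = [[6], [2]].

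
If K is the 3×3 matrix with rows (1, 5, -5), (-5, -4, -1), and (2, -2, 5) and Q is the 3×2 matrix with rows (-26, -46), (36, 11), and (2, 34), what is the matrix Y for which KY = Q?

Y = [[-6, -1], [-2, -3], [2, 6]]

Left-multiplying both sides by K⁻¹ gives Y = K⁻¹Q.
K has determinant 3; K⁻¹ = [[-22/3, -5, -25/3], [23/3, 5, 26/3], [6, 4, 7]].
Y = K⁻¹Q = [[-22/3, -5, -25/3], [23/3, 5, 26/3], [6, 4, 7]] · [[-26, -46], [36, 11], [2, 34]] = [[-6, -1], [-2, -3], [2, 6]].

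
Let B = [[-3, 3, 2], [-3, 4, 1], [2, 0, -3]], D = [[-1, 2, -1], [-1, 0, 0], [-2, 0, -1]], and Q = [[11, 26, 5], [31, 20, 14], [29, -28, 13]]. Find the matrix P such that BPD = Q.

Isolating P: multiply by B⁻¹ from the left and D⁻¹ from the right, so P = B⁻¹QD⁻¹.
B has determinant -1; B⁻¹ = [[12, -9, 5], [7, -5, 3], [8, -6, 3]].
det D = -2; the adjugate gives D⁻¹ = [[0, -1, 0], [1/2, 1/2, -1/2], [0, 2, -1]].
B⁻¹Q = [[-2, -8, -1], [9, -2, 4], [-11, 4, -5]].
P = (B⁻¹Q)D⁻¹ = [[-4, -4, 5], [-1, -2, -3], [2, 3, 3]].

P = [[-4, -4, 5], [-1, -2, -3], [2, 3, 3]]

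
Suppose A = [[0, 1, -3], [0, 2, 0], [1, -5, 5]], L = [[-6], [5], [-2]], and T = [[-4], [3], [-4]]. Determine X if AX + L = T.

X = [[-2], [-1], [-1]]

AX = T − L = [[2], [-2], [-2]].
Since A multiplies X on the left, X = A⁻¹(T − L).
A has determinant 6; A⁻¹ = [[5/3, 5/3, 1], [0, 1/2, 0], [-1/3, 1/6, 0]].
X = A⁻¹(T − L) = [[-2], [-1], [-1]].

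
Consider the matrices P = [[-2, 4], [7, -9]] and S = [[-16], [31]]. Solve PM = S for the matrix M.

Since P multiplies M on the left, M = P⁻¹S.
det P = -10; the adjugate gives P⁻¹ = [[9/10, 2/5], [7/10, 1/5]].
M = P⁻¹S = [[9/10, 2/5], [7/10, 1/5]] · [[-16], [31]] = [[-2], [-5]].

M = [[-2], [-5]]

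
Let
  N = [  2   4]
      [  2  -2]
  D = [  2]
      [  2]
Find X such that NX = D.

Since N multiplies X on the left, X = N⁻¹D.
N has determinant -12; N⁻¹ = [[1/6, 1/3], [1/6, -1/6]].
X = N⁻¹D = [[1/6, 1/3], [1/6, -1/6]] · [[2], [2]] = [[1], [0]].

X = [[1], [0]]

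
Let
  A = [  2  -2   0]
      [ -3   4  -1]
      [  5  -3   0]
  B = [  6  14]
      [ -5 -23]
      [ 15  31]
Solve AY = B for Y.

Y = [[3, 5], [0, -2], [-4, 0]]

A is on the left of Y, so left-multiply by A⁻¹: Y = A⁻¹B.
det A = 4, so A⁻¹ = [[-3/4, 0, 1/2], [-5/4, 0, 1/2], [-11/4, -1, 1/2]].
Y = A⁻¹B = [[-3/4, 0, 1/2], [-5/4, 0, 1/2], [-11/4, -1, 1/2]] · [[6, 14], [-5, -23], [15, 31]] = [[3, 5], [0, -2], [-4, 0]].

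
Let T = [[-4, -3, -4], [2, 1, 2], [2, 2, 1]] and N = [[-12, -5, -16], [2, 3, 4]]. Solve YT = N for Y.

Y = [[3, -4, 4], [-4, -5, -2]]

Since T sits to the right of Y, Y = NT⁻¹.
det T = -2, so T⁻¹ = [[3/2, 5/2, 1], [-1, -2, 0], [-1, -1, -1]].
Y = NT⁻¹ = [[-12, -5, -16], [2, 3, 4]] · [[3/2, 5/2, 1], [-1, -2, 0], [-1, -1, -1]] = [[3, -4, 4], [-4, -5, -2]].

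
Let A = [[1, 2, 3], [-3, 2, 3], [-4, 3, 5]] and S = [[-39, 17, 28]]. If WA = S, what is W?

W = [[-4, 5, 5]]

A is on the right of W, so right-multiply by A⁻¹: W = SA⁻¹.
A has determinant 4; A⁻¹ = [[1/4, -1/4, 0], [3/4, 17/4, -3], [-1/4, -11/4, 2]].
W = SA⁻¹ = [[-39, 17, 28]] · [[1/4, -1/4, 0], [3/4, 17/4, -3], [-1/4, -11/4, 2]] = [[-4, 5, 5]].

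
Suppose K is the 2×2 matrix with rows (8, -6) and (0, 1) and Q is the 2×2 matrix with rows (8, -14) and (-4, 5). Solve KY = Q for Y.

K is on the left of Y, so left-multiply by K⁻¹: Y = K⁻¹Q.
K has determinant 8; K⁻¹ = [[1/8, 3/4], [0, 1]].
Y = K⁻¹Q = [[1/8, 3/4], [0, 1]] · [[8, -14], [-4, 5]] = [[-2, 2], [-4, 5]].

Y = [[-2, 2], [-4, 5]]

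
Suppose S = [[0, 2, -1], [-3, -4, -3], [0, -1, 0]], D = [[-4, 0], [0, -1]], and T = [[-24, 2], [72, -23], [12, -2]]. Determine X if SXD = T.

Left-multiply by S⁻¹ and right-multiply by D⁻¹: X = S⁻¹TD⁻¹.
det S = -3; the adjugate gives S⁻¹ = [[1, -1/3, 10/3], [0, 0, -1], [-1, 0, -2]].
D has determinant 4; D⁻¹ = [[-1/4, 0], [0, -1]].
S⁻¹T = [[-8, 3], [-12, 2], [0, 2]].
X = (S⁻¹T)D⁻¹ = [[2, -3], [3, -2], [0, -2]].

X = [[2, -3], [3, -2], [0, -2]]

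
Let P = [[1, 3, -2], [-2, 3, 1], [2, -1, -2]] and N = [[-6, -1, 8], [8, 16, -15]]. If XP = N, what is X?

X = [[0, -2, -5], [4, 3, 5]]

P is on the right of X, so right-multiply by P⁻¹: X = NP⁻¹.
P has determinant -3; P⁻¹ = [[5/3, -8/3, -3], [2/3, -2/3, -1], [4/3, -7/3, -3]].
X = NP⁻¹ = [[-6, -1, 8], [8, 16, -15]] · [[5/3, -8/3, -3], [2/3, -2/3, -1], [4/3, -7/3, -3]] = [[0, -2, -5], [4, 3, 5]].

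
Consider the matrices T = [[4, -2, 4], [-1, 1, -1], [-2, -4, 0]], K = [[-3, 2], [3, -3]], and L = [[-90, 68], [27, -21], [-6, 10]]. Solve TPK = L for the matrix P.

P = T⁻¹LK⁻¹ (apply T⁻¹ on the left and K⁻¹ on the right).
det T = 4; the adjugate gives T⁻¹ = [[-1, -4, -1/2], [1/2, 2, 0], [3/2, 5, 1/2]].
det K = 3, so K⁻¹ = [[-1, -2/3], [-1, -1]].
T⁻¹L = [[-15, 11], [9, -8], [-3, 2]].
P = (T⁻¹L)K⁻¹ = [[4, -1], [-1, 2], [1, 0]].

P = [[4, -1], [-1, 2], [1, 0]]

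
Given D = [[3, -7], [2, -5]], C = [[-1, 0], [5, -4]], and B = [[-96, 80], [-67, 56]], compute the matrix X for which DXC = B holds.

X = [[1, -2], [1, 2]]

Left-multiply by D⁻¹ and right-multiply by C⁻¹: X = D⁻¹BC⁻¹.
det D = -1, so D⁻¹ = [[5, -7], [2, -3]].
C has determinant 4; C⁻¹ = [[-1, 0], [-5/4, -1/4]].
D⁻¹B = [[-11, 8], [9, -8]].
X = (D⁻¹B)C⁻¹ = [[1, -2], [1, 2]].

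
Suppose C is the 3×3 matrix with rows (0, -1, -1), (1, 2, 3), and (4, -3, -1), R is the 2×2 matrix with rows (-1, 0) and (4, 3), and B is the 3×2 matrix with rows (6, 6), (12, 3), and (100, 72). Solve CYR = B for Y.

Y = [[-1, 4], [1, -3], [-3, 1]]

Isolating Y: multiply by C⁻¹ from the left and R⁻¹ from the right, so Y = C⁻¹BR⁻¹.
C has determinant -2; C⁻¹ = [[-7/2, -1, 1/2], [-13/2, -2, 1/2], [11/2, 2, -1/2]].
R has determinant -3; R⁻¹ = [[-1, 0], [4/3, 1/3]].
C⁻¹B = [[17, 12], [-13, -9], [7, 3]].
Y = (C⁻¹B)R⁻¹ = [[-1, 4], [1, -3], [-3, 1]].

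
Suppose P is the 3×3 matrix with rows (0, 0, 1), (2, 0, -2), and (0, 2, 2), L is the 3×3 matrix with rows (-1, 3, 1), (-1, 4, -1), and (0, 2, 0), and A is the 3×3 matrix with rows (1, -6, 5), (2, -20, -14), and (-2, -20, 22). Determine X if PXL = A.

X = [[-2, 0, -5], [4, -2, -4], [2, -3, 0]]

Left-multiply by P⁻¹ and right-multiply by L⁻¹: X = P⁻¹AL⁻¹.
P has determinant 4; P⁻¹ = [[1, 1/2, 0], [-1, 0, 1/2], [1, 0, 0]].
det L = -4, so L⁻¹ = [[-1/2, -1/2, 7/4], [0, 0, 1/2], [1/2, -1/2, 1/4]].
P⁻¹A = [[2, -16, -2], [-2, -4, 6], [1, -6, 5]].
X = (P⁻¹A)L⁻¹ = [[-2, 0, -5], [4, -2, -4], [2, -3, 0]].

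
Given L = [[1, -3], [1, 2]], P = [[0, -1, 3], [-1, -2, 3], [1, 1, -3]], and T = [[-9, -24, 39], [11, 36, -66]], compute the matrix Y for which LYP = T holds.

Isolating Y: multiply by L⁻¹ from the left and P⁻¹ from the right, so Y = L⁻¹TP⁻¹.
det L = 5; the adjugate gives L⁻¹ = [[2/5, 3/5], [-1/5, 1/5]].
det P = 3, so P⁻¹ = [[1, 0, 1], [0, -1, -1], [1/3, -1/3, -1/3]].
L⁻¹T = [[3, 12, -24], [4, 12, -21]].
Y = (L⁻¹T)P⁻¹ = [[-5, -4, -1], [-3, -5, -1]].

Y = [[-5, -4, -1], [-3, -5, -1]]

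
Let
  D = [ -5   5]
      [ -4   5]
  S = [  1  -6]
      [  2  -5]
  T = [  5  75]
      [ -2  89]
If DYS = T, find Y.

Y = D⁻¹TS⁻¹ (apply D⁻¹ on the left and S⁻¹ on the right).
det D = -5; the adjugate gives D⁻¹ = [[-1, 1], [-4/5, 1]].
S has determinant 7; S⁻¹ = [[-5/7, 6/7], [-2/7, 1/7]].
D⁻¹T = [[-7, 14], [-6, 29]].
Y = (D⁻¹T)S⁻¹ = [[1, -4], [-4, -1]].

Y = [[1, -4], [-4, -1]]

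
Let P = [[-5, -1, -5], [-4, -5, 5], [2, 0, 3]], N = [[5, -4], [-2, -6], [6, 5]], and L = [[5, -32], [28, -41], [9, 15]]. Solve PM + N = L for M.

M = [[0, 5], [-5, 3], [1, 0]]

PM = L − N = [[0, -28], [30, -35], [3, 10]].
P is on the left of M, so left-multiply by P⁻¹: M = P⁻¹(L − N).
det P = 3; the adjugate gives P⁻¹ = [[-5, 1, -10], [22/3, -5/3, 15], [10/3, -2/3, 7]].
M = P⁻¹(L − N) = [[0, 5], [-5, 3], [1, 0]].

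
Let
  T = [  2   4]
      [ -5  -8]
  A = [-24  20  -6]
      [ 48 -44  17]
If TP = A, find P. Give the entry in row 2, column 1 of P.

-6

T is on the left of P, so left-multiply by T⁻¹: P = T⁻¹A.
det T = 4, so T⁻¹ = [[-2, -1], [5/4, 1/2]].
P = T⁻¹A = [[-2, -1], [5/4, 1/2]] · [[-24, 20, -6], [48, -44, 17]] = [[0, 4, -5], [-6, 3, 1]].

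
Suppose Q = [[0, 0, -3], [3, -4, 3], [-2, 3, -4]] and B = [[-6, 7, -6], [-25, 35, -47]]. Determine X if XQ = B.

Q is on the right of X, so right-multiply by Q⁻¹: X = BQ⁻¹.
det Q = -3; the adjugate gives Q⁻¹ = [[-7/3, 3, 4], [-2, 2, 3], [-1/3, 0, 0]].
X = BQ⁻¹ = [[-6, 7, -6], [-25, 35, -47]] · [[-7/3, 3, 4], [-2, 2, 3], [-1/3, 0, 0]] = [[2, -4, -3], [4, -5, 5]].

X = [[2, -4, -3], [4, -5, 5]]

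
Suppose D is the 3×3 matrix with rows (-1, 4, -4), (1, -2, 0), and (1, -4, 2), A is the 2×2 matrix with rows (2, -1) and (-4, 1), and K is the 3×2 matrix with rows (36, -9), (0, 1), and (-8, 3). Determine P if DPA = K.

P = [[0, 5], [1, 3], [1, 4]]

Left-multiply by D⁻¹ and right-multiply by A⁻¹: P = D⁻¹KA⁻¹.
det D = 4, so D⁻¹ = [[-1, 2, -2], [-1/2, 1/2, -1], [-1/2, 0, -1/2]].
det A = -2, so A⁻¹ = [[-1/2, -1/2], [-2, -1]].
D⁻¹K = [[-20, 5], [-10, 2], [-14, 3]].
P = (D⁻¹K)A⁻¹ = [[0, 5], [1, 3], [1, 4]].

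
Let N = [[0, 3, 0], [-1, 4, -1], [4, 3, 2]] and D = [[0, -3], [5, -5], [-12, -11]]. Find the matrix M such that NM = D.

Since N multiplies M on the left, M = N⁻¹D.
N has determinant -6; N⁻¹ = [[-11/6, 1, 1/2], [1/3, 0, 0], [19/6, -2, -1/2]].
M = N⁻¹D = [[-11/6, 1, 1/2], [1/3, 0, 0], [19/6, -2, -1/2]] · [[0, -3], [5, -5], [-12, -11]] = [[-1, -5], [0, -1], [-4, 6]].

M = [[-1, -5], [0, -1], [-4, 6]]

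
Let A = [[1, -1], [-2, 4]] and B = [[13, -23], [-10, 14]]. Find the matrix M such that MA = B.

M = [[3, -5], [-6, 2]]

A is on the right of M, so right-multiply by A⁻¹: M = BA⁻¹.
A has determinant 2; A⁻¹ = [[2, 1/2], [1, 1/2]].
M = BA⁻¹ = [[13, -23], [-10, 14]] · [[2, 1/2], [1, 1/2]] = [[3, -5], [-6, 2]].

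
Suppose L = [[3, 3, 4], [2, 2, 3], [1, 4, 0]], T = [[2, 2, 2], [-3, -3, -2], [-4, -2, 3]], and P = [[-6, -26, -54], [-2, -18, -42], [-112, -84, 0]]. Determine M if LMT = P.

M = [[5, -2, -2], [-3, 4, 4], [1, 4, -4]]

Isolating M: multiply by L⁻¹ from the left and T⁻¹ from the right, so M = L⁻¹PT⁻¹.
L has determinant -3; L⁻¹ = [[4, -16/3, -1/3], [-1, 4/3, 1/3], [-2, 3, 0]].
det T = -4; the adjugate gives T⁻¹ = [[13/4, 5/2, -1/2], [-17/4, -7/2, 1/2], [3/2, 1, 0]].
L⁻¹P = [[24, 20, 8], [-34, -26, -2], [6, -2, -18]].
M = (L⁻¹P)T⁻¹ = [[5, -2, -2], [-3, 4, 4], [1, 4, -4]].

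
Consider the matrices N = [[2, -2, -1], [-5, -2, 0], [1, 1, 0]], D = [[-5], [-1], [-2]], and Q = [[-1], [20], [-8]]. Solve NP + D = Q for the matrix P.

NP = Q − D = [[4], [21], [-6]].
Since N multiplies P on the left, P = N⁻¹(Q − D).
det N = 3, so N⁻¹ = [[0, -1/3, -2/3], [0, 1/3, 5/3], [-1, -4/3, -14/3]].
P = N⁻¹(Q − D) = [[-3], [-3], [-4]].

P = [[-3], [-3], [-4]]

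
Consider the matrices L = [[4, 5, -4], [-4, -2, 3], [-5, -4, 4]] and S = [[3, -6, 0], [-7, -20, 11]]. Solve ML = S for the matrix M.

Since L sits to the right of M, M = SL⁻¹.
det L = -3, so L⁻¹ = [[-4/3, 4/3, -7/3], [-1/3, 4/3, -4/3], [-2, 3, -4]].
M = SL⁻¹ = [[3, -6, 0], [-7, -20, 11]] · [[-4/3, 4/3, -7/3], [-1/3, 4/3, -4/3], [-2, 3, -4]] = [[-2, -4, 1], [-6, -3, -1]].

M = [[-2, -4, 1], [-6, -3, -1]]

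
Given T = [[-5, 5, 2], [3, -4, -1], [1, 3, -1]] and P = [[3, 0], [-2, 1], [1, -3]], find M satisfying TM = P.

T is on the left of M, so left-multiply by T⁻¹: M = T⁻¹P.
det T = 1; the adjugate gives T⁻¹ = [[7, 11, 3], [2, 3, 1], [13, 20, 5]].
M = T⁻¹P = [[7, 11, 3], [2, 3, 1], [13, 20, 5]] · [[3, 0], [-2, 1], [1, -3]] = [[2, 2], [1, 0], [4, 5]].

M = [[2, 2], [1, 0], [4, 5]]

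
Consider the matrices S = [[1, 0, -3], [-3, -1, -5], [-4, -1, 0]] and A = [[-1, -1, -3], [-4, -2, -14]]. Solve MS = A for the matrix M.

Right-multiplying both sides by S⁻¹ gives M = AS⁻¹.
S has determinant -2; S⁻¹ = [[5/2, -3/2, 3/2], [-10, 6, -7], [1/2, -1/2, 1/2]].
M = AS⁻¹ = [[-1, -1, -3], [-4, -2, -14]] · [[5/2, -3/2, 3/2], [-10, 6, -7], [1/2, -1/2, 1/2]] = [[6, -3, 4], [3, 1, 1]].

M = [[6, -3, 4], [3, 1, 1]]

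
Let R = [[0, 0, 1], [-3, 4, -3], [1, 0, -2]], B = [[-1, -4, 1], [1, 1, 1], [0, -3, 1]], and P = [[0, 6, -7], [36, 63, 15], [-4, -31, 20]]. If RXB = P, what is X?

Left-multiply by R⁻¹ and right-multiply by B⁻¹: X = R⁻¹PB⁻¹.
R has determinant -4; R⁻¹ = [[2, 0, 1], [9/4, 1/4, 3/4], [1, 0, 0]].
det B = -3, so B⁻¹ = [[-4/3, -1/3, 5/3], [1/3, 1/3, -2/3], [1, 1, -1]].
R⁻¹P = [[-4, -19, 6], [6, 6, 3], [0, 6, -7]].
X = (R⁻¹P)B⁻¹ = [[5, 1, 0], [-3, 3, 3], [-5, -5, 3]].

X = [[5, 1, 0], [-3, 3, 3], [-5, -5, 3]]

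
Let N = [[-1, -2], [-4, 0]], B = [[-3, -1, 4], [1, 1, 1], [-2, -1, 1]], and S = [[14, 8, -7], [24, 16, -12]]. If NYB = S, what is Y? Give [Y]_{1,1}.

Y = N⁻¹SB⁻¹ (apply N⁻¹ on the left and B⁻¹ on the right).
det N = -8; the adjugate gives N⁻¹ = [[0, -1/4], [-1/2, 1/8]].
det B = 1, so B⁻¹ = [[2, -3, -5], [-3, 5, 7], [1, -1, -2]].
N⁻¹S = [[-6, -4, 3], [-4, -2, 2]].
Y = (N⁻¹S)B⁻¹ = [[3, -5, -4], [0, 0, 2]].

3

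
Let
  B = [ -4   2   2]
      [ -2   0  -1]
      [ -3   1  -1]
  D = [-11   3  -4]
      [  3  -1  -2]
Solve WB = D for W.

W = [[0, 1, 3], [-1, -1, 1]]

Since B sits to the right of W, W = DB⁻¹.
B has determinant -6; B⁻¹ = [[-1/6, -2/3, 1/3], [-1/6, -5/3, 4/3], [1/3, 1/3, -2/3]].
W = DB⁻¹ = [[-11, 3, -4], [3, -1, -2]] · [[-1/6, -2/3, 1/3], [-1/6, -5/3, 4/3], [1/3, 1/3, -2/3]] = [[0, 1, 3], [-1, -1, 1]].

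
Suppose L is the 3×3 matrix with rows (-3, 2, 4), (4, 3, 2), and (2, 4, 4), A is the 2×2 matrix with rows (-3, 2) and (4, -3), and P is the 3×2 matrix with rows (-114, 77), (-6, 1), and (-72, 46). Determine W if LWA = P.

W = [[-2, 3], [4, -3], [5, 3]]

Left-multiply by L⁻¹ and right-multiply by A⁻¹: W = L⁻¹PA⁻¹.
det L = 4; the adjugate gives L⁻¹ = [[1, 2, -2], [-3, -5, 11/2], [5/2, 4, -17/4]].
A has determinant 1; A⁻¹ = [[-3, -2], [-4, -3]].
L⁻¹P = [[18, -13], [-24, 17], [-3, 1]].
W = (L⁻¹P)A⁻¹ = [[-2, 3], [4, -3], [5, 3]].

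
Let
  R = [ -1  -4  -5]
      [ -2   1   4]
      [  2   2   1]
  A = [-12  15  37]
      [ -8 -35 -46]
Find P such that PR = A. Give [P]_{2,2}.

-3

R is on the right of P, so right-multiply by R⁻¹: P = AR⁻¹.
det R = -3; the adjugate gives R⁻¹ = [[7/3, 2, 11/3], [-10/3, -3, -14/3], [2, 2, 3]].
P = AR⁻¹ = [[-12, 15, 37], [-8, -35, -46]] · [[7/3, 2, 11/3], [-10/3, -3, -14/3], [2, 2, 3]] = [[-4, 5, -3], [6, -3, -4]].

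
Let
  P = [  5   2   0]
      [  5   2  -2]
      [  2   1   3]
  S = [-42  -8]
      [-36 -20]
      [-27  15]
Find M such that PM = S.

Since P multiplies M on the left, M = P⁻¹S.
det P = 2; the adjugate gives P⁻¹ = [[4, -3, -2], [-19/2, 15/2, 5], [1/2, -1/2, 0]].
M = P⁻¹S = [[4, -3, -2], [-19/2, 15/2, 5], [1/2, -1/2, 0]] · [[-42, -8], [-36, -20], [-27, 15]] = [[-6, -2], [-6, 1], [-3, 6]].

M = [[-6, -2], [-6, 1], [-3, 6]]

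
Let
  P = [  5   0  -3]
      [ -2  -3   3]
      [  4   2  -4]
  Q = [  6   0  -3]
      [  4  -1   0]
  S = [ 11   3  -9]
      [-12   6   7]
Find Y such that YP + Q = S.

Y = [[-1, 1, 3], [-2, -5, -4]]

YP = S − Q = [[5, 3, -6], [-16, 7, 7]].
Since P sits to the right of Y, Y = (S − Q)P⁻¹.
P has determinant 6; P⁻¹ = [[1, -1, -3/2], [2/3, -4/3, -3/2], [4/3, -5/3, -5/2]].
Y = (S − Q)P⁻¹ = [[-1, 1, 3], [-2, -5, -4]].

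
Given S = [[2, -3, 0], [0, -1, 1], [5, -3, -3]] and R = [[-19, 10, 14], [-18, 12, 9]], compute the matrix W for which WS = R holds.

Since S sits to the right of W, W = RS⁻¹.
det S = -3, so S⁻¹ = [[-2, 3, 1], [-5/3, 2, 2/3], [-5/3, 3, 2/3]].
W = RS⁻¹ = [[-19, 10, 14], [-18, 12, 9]] · [[-2, 3, 1], [-5/3, 2, 2/3], [-5/3, 3, 2/3]] = [[-2, 5, -3], [1, -3, -4]].

W = [[-2, 5, -3], [1, -3, -4]]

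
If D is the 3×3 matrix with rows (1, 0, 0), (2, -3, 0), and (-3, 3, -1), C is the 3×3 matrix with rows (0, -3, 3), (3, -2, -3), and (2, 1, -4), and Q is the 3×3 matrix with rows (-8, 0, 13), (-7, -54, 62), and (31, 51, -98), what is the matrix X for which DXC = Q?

X = [[1, -2, -1], [-3, -3, 3], [1, -4, -2]]

X = D⁻¹QC⁻¹ (apply D⁻¹ on the left and C⁻¹ on the right).
det D = 3, so D⁻¹ = [[1, 0, 0], [2/3, -1/3, 0], [-1, -1, -1]].
det C = 3; the adjugate gives C⁻¹ = [[11/3, -3, 5], [2, -2, 3], [7/3, -2, 3]].
D⁻¹Q = [[-8, 0, 13], [-3, 18, -12], [-16, 3, 23]].
X = (D⁻¹Q)C⁻¹ = [[1, -2, -1], [-3, -3, 3], [1, -4, -2]].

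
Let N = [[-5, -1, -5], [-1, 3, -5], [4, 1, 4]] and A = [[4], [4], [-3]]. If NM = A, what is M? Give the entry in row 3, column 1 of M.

0

Left-multiplying both sides by N⁻¹ gives M = N⁻¹A.
det N = -4; the adjugate gives N⁻¹ = [[-17/4, 1/4, -5], [4, 0, 5], [13/4, -1/4, 4]].
M = N⁻¹A = [[-17/4, 1/4, -5], [4, 0, 5], [13/4, -1/4, 4]] · [[4], [4], [-3]] = [[-1], [1], [0]].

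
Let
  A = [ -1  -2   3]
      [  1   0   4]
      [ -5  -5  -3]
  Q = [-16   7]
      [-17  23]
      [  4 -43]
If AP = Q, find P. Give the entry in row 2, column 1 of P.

6

Since A multiplies P on the left, P = A⁻¹Q.
det A = -1; the adjugate gives A⁻¹ = [[-20, 21, 8], [17, -18, -7], [5, -5, -2]].
P = A⁻¹Q = [[-20, 21, 8], [17, -18, -7], [5, -5, -2]] · [[-16, 7], [-17, 23], [4, -43]] = [[-5, -1], [6, 6], [-3, 6]].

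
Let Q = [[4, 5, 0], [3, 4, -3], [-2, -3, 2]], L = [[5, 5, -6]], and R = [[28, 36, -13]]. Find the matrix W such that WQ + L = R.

W = [[4, -1, -5]]

WQ = R − L = [[23, 31, -7]].
Q is on the right of W, so right-multiply by Q⁻¹: W = (R − L)Q⁻¹.
Q has determinant -4; Q⁻¹ = [[1/4, 5/2, 15/4], [0, -2, -3], [1/4, -1/2, -1/4]].
W = (R − L)Q⁻¹ = [[4, -1, -5]].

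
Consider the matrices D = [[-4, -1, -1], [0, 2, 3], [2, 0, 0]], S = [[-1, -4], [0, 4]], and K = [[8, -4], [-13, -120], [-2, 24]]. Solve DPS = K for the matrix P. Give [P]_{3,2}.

Isolating P: multiply by D⁻¹ from the left and S⁻¹ from the right, so P = D⁻¹KS⁻¹.
D has determinant -2; D⁻¹ = [[0, 0, 1/2], [-3, -1, -6], [2, 1, 4]].
det S = -4, so S⁻¹ = [[-1, -1], [0, 1/4]].
D⁻¹K = [[-1, 12], [1, -12], [-5, -32]].
P = (D⁻¹K)S⁻¹ = [[1, 4], [-1, -4], [5, -3]].

-3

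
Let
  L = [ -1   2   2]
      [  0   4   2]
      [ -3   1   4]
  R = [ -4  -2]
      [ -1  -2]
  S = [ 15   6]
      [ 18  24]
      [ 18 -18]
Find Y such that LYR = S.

Isolating Y: multiply by L⁻¹ from the left and R⁻¹ from the right, so Y = L⁻¹SR⁻¹.
det L = -2, so L⁻¹ = [[-7, 3, 2], [3, -1, -1], [-6, 5/2, 2]].
det R = 6; the adjugate gives R⁻¹ = [[-1/3, 1/3], [1/6, -2/3]].
L⁻¹S = [[-15, -6], [9, 12], [-9, -12]].
Y = (L⁻¹S)R⁻¹ = [[4, -1], [-1, -5], [1, 5]].

Y = [[4, -1], [-1, -5], [1, 5]]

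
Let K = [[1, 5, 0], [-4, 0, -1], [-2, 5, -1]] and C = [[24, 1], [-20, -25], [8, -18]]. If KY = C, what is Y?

Y = [[4, 6], [4, -1], [4, 1]]

K is on the left of Y, so left-multiply by K⁻¹: Y = K⁻¹C.
det K = -5; the adjugate gives K⁻¹ = [[-1, -1, 1], [2/5, 1/5, -1/5], [4, 3, -4]].
Y = K⁻¹C = [[-1, -1, 1], [2/5, 1/5, -1/5], [4, 3, -4]] · [[24, 1], [-20, -25], [8, -18]] = [[4, 6], [4, -1], [4, 1]].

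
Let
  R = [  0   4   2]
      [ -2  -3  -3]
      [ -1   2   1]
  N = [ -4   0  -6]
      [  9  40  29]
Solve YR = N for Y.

R is on the right of Y, so right-multiply by R⁻¹: Y = NR⁻¹.
R has determinant 6; R⁻¹ = [[1/2, 0, -1], [5/6, 1/3, -2/3], [-7/6, -2/3, 4/3]].
Y = NR⁻¹ = [[-4, 0, -6], [9, 40, 29]] · [[1/2, 0, -1], [5/6, 1/3, -2/3], [-7/6, -2/3, 4/3]] = [[5, 4, -4], [4, -6, 3]].

Y = [[5, 4, -4], [4, -6, 3]]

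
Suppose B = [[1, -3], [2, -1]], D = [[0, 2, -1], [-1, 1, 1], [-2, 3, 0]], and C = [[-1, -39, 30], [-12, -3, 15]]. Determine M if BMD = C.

M = [[-2, 1, 3], [5, -4, 3]]

Left-multiply by B⁻¹ and right-multiply by D⁻¹: M = B⁻¹CD⁻¹.
det B = 5; the adjugate gives B⁻¹ = [[-1/5, 3/5], [-2/5, 1/5]].
det D = -3; the adjugate gives D⁻¹ = [[1, 1, -1], [2/3, 2/3, -1/3], [1/3, 4/3, -2/3]].
B⁻¹C = [[-7, 6, 3], [-2, 15, -9]].
M = (B⁻¹C)D⁻¹ = [[-2, 1, 3], [5, -4, 3]].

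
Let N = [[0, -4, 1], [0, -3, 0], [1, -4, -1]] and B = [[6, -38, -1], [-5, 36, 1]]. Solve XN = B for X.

N is on the right of X, so right-multiply by N⁻¹: X = BN⁻¹.
det N = 3; the adjugate gives N⁻¹ = [[1, -8/3, 1], [0, -1/3, 0], [1, -4/3, 0]].
X = BN⁻¹ = [[6, -38, -1], [-5, 36, 1]] · [[1, -8/3, 1], [0, -1/3, 0], [1, -4/3, 0]] = [[5, -2, 6], [-4, 0, -5]].

X = [[5, -2, 6], [-4, 0, -5]]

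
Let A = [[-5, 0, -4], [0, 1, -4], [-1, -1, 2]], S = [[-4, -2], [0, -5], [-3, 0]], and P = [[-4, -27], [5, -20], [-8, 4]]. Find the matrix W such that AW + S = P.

W = [[0, 1], [5, 5], [0, 5]]

AW = P − S = [[0, -25], [5, -15], [-5, 4]].
Left-multiplying both sides by A⁻¹ gives W = A⁻¹(P − S).
A has determinant 6; A⁻¹ = [[-1/3, 2/3, 2/3], [2/3, -7/3, -10/3], [1/6, -5/6, -5/6]].
W = A⁻¹(P − S) = [[0, 1], [5, 5], [0, 5]].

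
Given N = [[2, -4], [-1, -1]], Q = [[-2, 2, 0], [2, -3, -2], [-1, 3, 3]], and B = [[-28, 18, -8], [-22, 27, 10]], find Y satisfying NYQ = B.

Y = N⁻¹BQ⁻¹ (apply N⁻¹ on the left and Q⁻¹ on the right).
det N = -6; the adjugate gives N⁻¹ = [[1/6, -2/3], [-1/6, -1/3]].
Q has determinant -2; Q⁻¹ = [[3/2, 3, 2], [2, 3, 2], [-3/2, -2, -1]].
N⁻¹B = [[10, -15, -8], [12, -12, -2]].
Y = (N⁻¹B)Q⁻¹ = [[-3, 1, -2], [-3, 4, 2]].

Y = [[-3, 1, -2], [-3, 4, 2]]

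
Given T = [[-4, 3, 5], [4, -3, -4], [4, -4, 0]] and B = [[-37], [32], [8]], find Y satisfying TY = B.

T is on the left of Y, so left-multiply by T⁻¹: Y = T⁻¹B.
det T = -4; the adjugate gives T⁻¹ = [[4, 5, -3/4], [4, 5, -1], [1, 1, 0]].
Y = T⁻¹B = [[4, 5, -3/4], [4, 5, -1], [1, 1, 0]] · [[-37], [32], [8]] = [[6], [4], [-5]].

Y = [[6], [4], [-5]]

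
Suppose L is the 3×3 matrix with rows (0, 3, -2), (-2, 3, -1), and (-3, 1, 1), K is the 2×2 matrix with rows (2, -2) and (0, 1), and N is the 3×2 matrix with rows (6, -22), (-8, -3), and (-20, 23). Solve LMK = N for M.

M = [[2, 0], [-1, -2], [-3, 5]]

M = L⁻¹NK⁻¹ (apply L⁻¹ on the left and K⁻¹ on the right).
det L = 1; the adjugate gives L⁻¹ = [[4, -5, 3], [5, -6, 4], [7, -9, 6]].
det K = 2; the adjugate gives K⁻¹ = [[1/2, 1], [0, 1]].
L⁻¹N = [[4, -4], [-2, 0], [-6, 11]].
M = (L⁻¹N)K⁻¹ = [[2, 0], [-1, -2], [-3, 5]].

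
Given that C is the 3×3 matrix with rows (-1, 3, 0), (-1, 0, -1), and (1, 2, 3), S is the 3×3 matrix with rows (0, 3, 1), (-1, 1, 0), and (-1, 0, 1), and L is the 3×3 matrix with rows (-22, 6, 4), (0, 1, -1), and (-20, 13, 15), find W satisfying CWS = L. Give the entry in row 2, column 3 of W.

Isolating W: multiply by C⁻¹ from the left and S⁻¹ from the right, so W = C⁻¹LS⁻¹.
det C = 4; the adjugate gives C⁻¹ = [[1/2, -9/4, -3/4], [1/2, -3/4, -1/4], [-1/2, 5/4, 3/4]].
det S = 4, so S⁻¹ = [[1/4, -3/4, -1/4], [1/4, 1/4, -1/4], [1/4, -3/4, 3/4]].
C⁻¹L = [[4, -9, -7], [-6, -1, -1], [-4, 8, 8]].
W = (C⁻¹L)S⁻¹ = [[-3, 0, -4], [-2, 5, 1], [3, -1, 5]].

1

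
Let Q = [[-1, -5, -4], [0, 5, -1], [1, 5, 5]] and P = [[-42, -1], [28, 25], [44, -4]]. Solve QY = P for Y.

Since Q multiplies Y on the left, Y = Q⁻¹P.
Q has determinant -5; Q⁻¹ = [[-6, -1, -5], [1/5, 1/5, 1/5], [1, 0, 1]].
Y = Q⁻¹P = [[-6, -1, -5], [1/5, 1/5, 1/5], [1, 0, 1]] · [[-42, -1], [28, 25], [44, -4]] = [[4, 1], [6, 4], [2, -5]].

Y = [[4, 1], [6, 4], [2, -5]]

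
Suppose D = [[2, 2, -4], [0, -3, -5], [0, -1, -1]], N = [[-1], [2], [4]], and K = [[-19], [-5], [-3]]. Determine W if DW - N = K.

DW = K + N = [[-20], [-3], [1]].
Left-multiplying both sides by D⁻¹ gives W = D⁻¹(K + N).
det D = -4, so D⁻¹ = [[1/2, -3/2, 11/2], [0, 1/2, -5/2], [0, -1/2, 3/2]].
W = D⁻¹(K + N) = [[0], [-4], [3]].

W = [[0], [-4], [3]]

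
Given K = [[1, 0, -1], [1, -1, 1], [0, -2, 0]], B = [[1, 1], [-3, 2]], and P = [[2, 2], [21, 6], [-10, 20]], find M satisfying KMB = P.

M = [[5, -3], [-4, -3], [3, -3]]

Left-multiply by K⁻¹ and right-multiply by B⁻¹: M = K⁻¹PB⁻¹.
det K = 4, so K⁻¹ = [[1/2, 1/2, -1/4], [0, 0, -1/2], [-1/2, 1/2, -1/4]].
B has determinant 5; B⁻¹ = [[2/5, -1/5], [3/5, 1/5]].
K⁻¹P = [[14, -1], [5, -10], [12, -3]].
M = (K⁻¹P)B⁻¹ = [[5, -3], [-4, -3], [3, -3]].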